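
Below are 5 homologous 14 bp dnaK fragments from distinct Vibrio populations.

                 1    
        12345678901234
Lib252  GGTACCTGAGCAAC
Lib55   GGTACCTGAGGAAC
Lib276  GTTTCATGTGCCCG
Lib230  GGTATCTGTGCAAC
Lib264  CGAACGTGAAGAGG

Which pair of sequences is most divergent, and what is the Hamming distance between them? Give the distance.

10

Pairwise Hamming distances:
  Lib252 vs Lib55: 1
  Lib252 vs Lib276: 7
  Lib252 vs Lib230: 2
  Lib252 vs Lib264: 7
  Lib55 vs Lib276: 8
  Lib55 vs Lib230: 3
  Lib55 vs Lib264: 6
  Lib276 vs Lib230: 7
  Lib276 vs Lib264: 10
  Lib230 vs Lib264: 9
The largest is 10, between Lib276 and Lib264.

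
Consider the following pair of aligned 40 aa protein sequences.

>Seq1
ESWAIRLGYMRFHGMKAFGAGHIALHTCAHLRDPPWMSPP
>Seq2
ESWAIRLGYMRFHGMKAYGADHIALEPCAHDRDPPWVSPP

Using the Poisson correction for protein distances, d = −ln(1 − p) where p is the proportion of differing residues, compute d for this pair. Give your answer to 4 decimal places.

Differing sites — 18:F/Y; 21:G/D; 26:H/E; 27:T/P; 31:L/D; 37:M/V.
p = 6/40 = 0.150000.
d = −ln(1 − 0.150000) = −ln(0.850000) = 0.1625.

0.1625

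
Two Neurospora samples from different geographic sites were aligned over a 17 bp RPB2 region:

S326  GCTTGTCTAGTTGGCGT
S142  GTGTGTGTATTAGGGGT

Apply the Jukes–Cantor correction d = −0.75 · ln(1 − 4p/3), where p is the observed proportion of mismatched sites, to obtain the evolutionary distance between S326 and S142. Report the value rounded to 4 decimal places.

0.4770

Mismatches occur at site 2 (C↔T), site 3 (T↔G), site 7 (C↔G), site 10 (G↔T), site 12 (T↔A), site 15 (C↔G).
p = 6/17 = 0.352941.
d = −0.75 · ln(1 − (4/3)·0.352941) = −0.75 · ln(0.529412) = −0.75 · (-0.635988) = 0.4770.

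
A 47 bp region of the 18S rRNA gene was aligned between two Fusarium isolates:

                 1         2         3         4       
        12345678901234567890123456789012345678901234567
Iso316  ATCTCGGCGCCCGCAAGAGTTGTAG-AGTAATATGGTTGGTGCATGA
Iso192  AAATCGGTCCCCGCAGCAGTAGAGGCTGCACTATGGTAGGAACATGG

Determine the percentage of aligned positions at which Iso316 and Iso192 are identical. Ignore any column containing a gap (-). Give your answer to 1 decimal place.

65.2%

Excluding the 1 gap column leaves 46 comparable sites.
The sequences differ at positions 2 (T/A), 3 (C/A), 8 (C/T), 9 (G/C), 16 (A/G), 17 (G/C), 21 (T/A), 23 (T/A), 24 (A/G), 27 (A/T), 29 (T/C), 31 (A/C), 38 (T/A), 41 (T/A), 42 (G/A), 47 (A/G).
30 of the 46 comparable sites match, so the percent identity is 30/46 × 100 = 65.2%.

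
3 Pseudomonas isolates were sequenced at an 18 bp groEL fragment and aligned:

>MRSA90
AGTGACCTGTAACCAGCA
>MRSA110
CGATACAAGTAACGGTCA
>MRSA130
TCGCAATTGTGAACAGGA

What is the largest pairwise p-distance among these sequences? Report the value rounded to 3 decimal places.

Pairwise Hamming distances:
  MRSA90 vs MRSA110: 8
  MRSA90 vs MRSA130: 9
  MRSA110 vs MRSA130: 13
The largest is 13 mismatches, between MRSA110 and MRSA130; p = 13/18 = 0.722.

0.722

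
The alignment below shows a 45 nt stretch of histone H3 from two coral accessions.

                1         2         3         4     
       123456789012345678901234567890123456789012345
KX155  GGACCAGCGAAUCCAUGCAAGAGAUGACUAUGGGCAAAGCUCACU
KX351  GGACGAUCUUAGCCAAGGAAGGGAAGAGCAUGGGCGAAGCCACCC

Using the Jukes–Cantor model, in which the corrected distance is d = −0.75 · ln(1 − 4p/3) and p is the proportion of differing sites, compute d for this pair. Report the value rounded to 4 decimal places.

Mismatches occur at site 5 (C→G), site 7 (G→U), site 9 (G→U), site 10 (A→U), site 12 (U→G), site 16 (U→A), site 18 (C→G), site 22 (A→G), site 25 (U→A), site 28 (C→G), site 29 (U→C), site 36 (A→G), site 41 (U→C), site 42 (C→A), site 43 (A→C), site 45 (U→C).
p = 16/45 = 0.355556.
d = −0.75 · ln(1 − (4/3)·0.355556) = −0.75 · ln(0.525925) = −0.75 · (-0.642597) = 0.4819.

0.4819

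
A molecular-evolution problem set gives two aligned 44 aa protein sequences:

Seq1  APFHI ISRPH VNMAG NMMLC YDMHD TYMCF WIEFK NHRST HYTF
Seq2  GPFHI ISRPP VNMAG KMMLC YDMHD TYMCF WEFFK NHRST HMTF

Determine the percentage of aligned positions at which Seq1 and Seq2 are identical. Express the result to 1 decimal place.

The sequences differ at positions 1 (A/G), 10 (H/P), 16 (N/K), 32 (I/E), 33 (E/F), 42 (Y/M).
38 of the 44 sites match, so the percent identity is 38/44 × 100 = 86.4%.

86.4%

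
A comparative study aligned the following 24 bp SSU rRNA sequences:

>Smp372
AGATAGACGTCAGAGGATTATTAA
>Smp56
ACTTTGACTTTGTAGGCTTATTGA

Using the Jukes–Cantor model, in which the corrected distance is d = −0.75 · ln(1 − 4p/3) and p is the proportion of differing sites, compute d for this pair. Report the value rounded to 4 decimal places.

0.5199

Mismatches occur at site 2 (G↔C), site 3 (A↔T), site 5 (A↔T), site 9 (G↔T), site 11 (C↔T), site 12 (A↔G), site 13 (G↔T), site 17 (A↔C), site 23 (A↔G).
p = 9/24 = 0.375000.
d = −0.75 · ln(1 − (4/3)·0.375000) = −0.75 · ln(0.500000) = −0.75 · (-0.693147) = 0.5199.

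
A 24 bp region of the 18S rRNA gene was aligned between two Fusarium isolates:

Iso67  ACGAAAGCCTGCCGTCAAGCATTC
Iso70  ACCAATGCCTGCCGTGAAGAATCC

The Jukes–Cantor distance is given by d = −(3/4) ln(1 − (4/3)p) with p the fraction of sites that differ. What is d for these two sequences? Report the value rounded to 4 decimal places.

0.2441

Differing sites — 3:G/C; 6:A/T; 16:C/G; 20:C/A; 23:T/C.
p = 5/24 = 0.208333.
d = −0.75 · ln(1 − (4/3)·0.208333) = −0.75 · ln(0.722223) = −0.75 · (-0.325421) = 0.2441.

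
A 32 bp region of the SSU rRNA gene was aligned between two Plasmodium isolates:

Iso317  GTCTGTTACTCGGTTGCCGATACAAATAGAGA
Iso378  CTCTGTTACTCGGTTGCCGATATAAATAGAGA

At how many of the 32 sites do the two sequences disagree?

2

Differing sites — 1:G/C; 23:C/T.
That gives 2 mismatches out of 32 aligned sites, so the Hamming distance is 2.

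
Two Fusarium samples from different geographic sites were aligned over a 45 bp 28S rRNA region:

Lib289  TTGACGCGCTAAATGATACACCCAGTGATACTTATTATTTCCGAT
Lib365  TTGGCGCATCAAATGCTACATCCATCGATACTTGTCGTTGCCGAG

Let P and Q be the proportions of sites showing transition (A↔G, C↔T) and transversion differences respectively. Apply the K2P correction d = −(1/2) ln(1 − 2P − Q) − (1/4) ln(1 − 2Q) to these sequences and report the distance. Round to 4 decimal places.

Differing sites — 4:A/G (Ti); 8:G/A (Ti); 9:C/T (Ti); 10:T/C (Ti); 16:A/C (Tv); 21:C/T (Ti); 25:G/T (Tv); 26:T/C (Ti); 34:A/G (Ti); 36:T/C (Ti); 37:A/G (Ti); 40:T/G (Tv); 45:T/G (Tv).
Of the 13 differences, 9 transitions and 4 transversions over 45 sites: P = 9/45 = 0.200000, Q = 4/45 = 0.088889.
d = −0.5·ln(0.511111) − 0.25·ln(0.822222) = −0.5·(-0.671168) − 0.25·(-0.195745) = 0.3845.

0.3845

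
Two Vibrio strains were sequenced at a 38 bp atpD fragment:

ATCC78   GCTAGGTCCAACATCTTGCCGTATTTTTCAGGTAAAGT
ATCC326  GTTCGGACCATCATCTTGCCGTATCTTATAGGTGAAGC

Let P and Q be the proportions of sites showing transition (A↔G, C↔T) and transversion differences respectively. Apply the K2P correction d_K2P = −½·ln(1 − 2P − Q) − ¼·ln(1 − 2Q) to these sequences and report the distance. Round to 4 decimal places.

The sequences differ at positions 2 (C/T, transition), 4 (A/C, transversion), 7 (T/A, transversion), 11 (A/T, transversion), 25 (T/C, transition), 28 (T/A, transversion), 29 (C/T, transition), 34 (A/G, transition), 38 (T/C, transition).
Of the 9 differences, 5 transitions and 4 transversions over 38 sites: P = 5/38 = 0.131579, Q = 4/38 = 0.105263.
d = −0.5·ln(0.631579) − 0.25·ln(0.789474) = −0.5·(-0.459532) − 0.25·(-0.236388) = 0.2889.

0.2889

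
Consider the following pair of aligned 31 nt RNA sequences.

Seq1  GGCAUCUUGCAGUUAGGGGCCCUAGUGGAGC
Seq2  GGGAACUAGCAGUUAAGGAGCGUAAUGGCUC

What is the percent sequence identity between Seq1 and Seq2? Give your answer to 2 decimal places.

67.74%

The sequences differ at positions 3 (C/G), 5 (U/A), 8 (U/A), 16 (G/A), 19 (G/A), 20 (C/G), 22 (C/G), 25 (G/A), 29 (A/C), 30 (G/U).
21 of the 31 sites match, so the percent identity is 21/31 × 100 = 67.74%.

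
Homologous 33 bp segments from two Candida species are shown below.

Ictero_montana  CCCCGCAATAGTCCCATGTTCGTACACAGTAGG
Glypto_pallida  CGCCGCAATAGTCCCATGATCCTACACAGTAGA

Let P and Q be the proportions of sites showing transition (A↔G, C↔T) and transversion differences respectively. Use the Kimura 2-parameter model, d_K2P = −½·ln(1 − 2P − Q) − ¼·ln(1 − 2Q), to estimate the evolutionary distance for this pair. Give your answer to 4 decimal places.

Mismatches occur at site 2 (C→G, transversion), site 19 (T→A, transversion), site 22 (G→C, transversion), site 33 (G→A, transition).
Of the 4 differences, 1 transition and 3 transversions over 33 sites: P = 1/33 = 0.030303, Q = 3/33 = 0.090909.
d = −0.5·ln(0.848485) − 0.25·ln(0.818182) = −0.5·(-0.164303) − 0.25·(-0.200670) = 0.1323.

0.1323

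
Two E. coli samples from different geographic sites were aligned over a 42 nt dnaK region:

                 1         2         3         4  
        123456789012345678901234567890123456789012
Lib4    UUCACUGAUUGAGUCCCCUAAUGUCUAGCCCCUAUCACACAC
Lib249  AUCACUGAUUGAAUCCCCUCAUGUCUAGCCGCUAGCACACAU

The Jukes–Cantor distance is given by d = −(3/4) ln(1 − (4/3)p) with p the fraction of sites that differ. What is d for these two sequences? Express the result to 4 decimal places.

0.1585

The sequences differ at positions 1 (U/A), 13 (G/A), 20 (A/C), 31 (C/G), 35 (U/G), 42 (C/U).
p = 6/42 = 0.142857.
d = −0.75 · ln(1 − (4/3)·0.142857) = −0.75 · ln(0.809524) = −0.75 · (-0.211309) = 0.1585.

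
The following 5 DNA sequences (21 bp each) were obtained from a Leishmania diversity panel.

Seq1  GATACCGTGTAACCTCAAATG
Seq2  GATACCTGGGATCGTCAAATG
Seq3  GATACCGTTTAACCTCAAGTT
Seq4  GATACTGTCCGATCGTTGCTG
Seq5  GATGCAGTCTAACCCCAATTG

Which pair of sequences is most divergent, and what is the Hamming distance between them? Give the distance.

14

Pairwise Hamming distances:
  Seq1 vs Seq2: 5
  Seq1 vs Seq3: 3
  Seq1 vs Seq4: 10
  Seq1 vs Seq5: 5
  Seq2 vs Seq3: 8
  Seq2 vs Seq4: 14
  Seq2 vs Seq5: 10
  Seq3 vs Seq4: 11
  Seq3 vs Seq5: 6
  Seq4 vs Seq5: 10
The largest is 14, between Seq2 and Seq4.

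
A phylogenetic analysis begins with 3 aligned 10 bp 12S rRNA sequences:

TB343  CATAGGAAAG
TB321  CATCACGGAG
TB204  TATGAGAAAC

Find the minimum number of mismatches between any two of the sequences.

Pairwise Hamming distances:
  TB343 vs TB321: 5
  TB343 vs TB204: 4
  TB321 vs TB204: 6
The smallest is 4, between TB343 and TB204.

4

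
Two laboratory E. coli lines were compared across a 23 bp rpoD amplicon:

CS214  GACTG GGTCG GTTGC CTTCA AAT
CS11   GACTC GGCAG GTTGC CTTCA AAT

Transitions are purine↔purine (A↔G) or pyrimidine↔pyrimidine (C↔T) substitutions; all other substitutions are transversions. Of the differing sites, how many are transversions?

The sequences differ at positions 5 (G/C, transversion), 8 (T/C, transition), 9 (C/A, transversion).
Of the 3 differences, 1 transition and 2 transversions, so the answer is 2.

2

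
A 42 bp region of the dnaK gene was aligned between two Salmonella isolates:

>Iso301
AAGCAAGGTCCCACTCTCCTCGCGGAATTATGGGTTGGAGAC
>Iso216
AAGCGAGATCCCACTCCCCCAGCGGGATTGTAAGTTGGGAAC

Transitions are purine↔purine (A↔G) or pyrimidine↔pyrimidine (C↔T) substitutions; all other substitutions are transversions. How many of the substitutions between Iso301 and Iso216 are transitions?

Mismatches occur at site 5 (A→G, transition), site 8 (G→A, transition), site 17 (T→C, transition), site 20 (T→C, transition), site 21 (C→A, transversion), site 26 (A→G, transition), site 30 (A→G, transition), site 32 (G→A, transition), site 33 (G→A, transition), site 39 (A→G, transition), site 40 (G→A, transition).
Of the 11 differences, 10 transitions and 1 transversion, so the answer is 10.

10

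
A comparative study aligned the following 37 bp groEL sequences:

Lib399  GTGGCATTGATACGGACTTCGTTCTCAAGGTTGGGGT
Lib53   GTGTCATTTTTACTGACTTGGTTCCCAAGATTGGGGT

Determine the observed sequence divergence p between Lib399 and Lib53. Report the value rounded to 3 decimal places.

Mismatches occur at site 4 (G/T), site 9 (G/T), site 10 (A/T), site 14 (G/T), site 20 (C/G), site 25 (T/C), site 30 (G/A).
There are 7 differences over 37 sites, so p = 7/37 = 0.189.

0.189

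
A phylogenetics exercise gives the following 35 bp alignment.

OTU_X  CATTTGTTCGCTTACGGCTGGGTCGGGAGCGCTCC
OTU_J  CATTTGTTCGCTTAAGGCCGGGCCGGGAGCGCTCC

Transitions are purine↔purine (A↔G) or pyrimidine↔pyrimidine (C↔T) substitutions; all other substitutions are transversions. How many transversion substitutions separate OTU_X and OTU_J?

Differing sites — 15:C/A (Tv); 19:T/C (Ti); 23:T/C (Ti).
Of the 3 differences, 2 transitions and 1 transversion, so the answer is 1.

1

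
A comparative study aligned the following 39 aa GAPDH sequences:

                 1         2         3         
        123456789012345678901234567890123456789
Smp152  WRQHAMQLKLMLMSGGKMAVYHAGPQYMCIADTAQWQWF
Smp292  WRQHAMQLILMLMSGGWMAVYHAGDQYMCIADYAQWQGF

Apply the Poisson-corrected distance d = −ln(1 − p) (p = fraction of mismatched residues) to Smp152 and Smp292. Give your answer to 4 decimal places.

Differing sites — 9:K/I; 17:K/W; 25:P/D; 33:T/Y; 38:W/G.
p = 5/39 = 0.128205.
d = −ln(1 − 0.128205) = −ln(0.871795) = 0.1372.

0.1372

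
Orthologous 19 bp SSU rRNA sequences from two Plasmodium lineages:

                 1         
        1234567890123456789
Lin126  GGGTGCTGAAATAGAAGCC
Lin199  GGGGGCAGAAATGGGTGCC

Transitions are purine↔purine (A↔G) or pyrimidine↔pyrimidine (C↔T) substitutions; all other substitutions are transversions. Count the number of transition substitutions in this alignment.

The sequences differ at positions 4 (T/G, transversion), 7 (T/A, transversion), 13 (A/G, transition), 15 (A/G, transition), 16 (A/T, transversion).
Of the 5 differences, 2 transitions and 3 transversions, so the answer is 2.

2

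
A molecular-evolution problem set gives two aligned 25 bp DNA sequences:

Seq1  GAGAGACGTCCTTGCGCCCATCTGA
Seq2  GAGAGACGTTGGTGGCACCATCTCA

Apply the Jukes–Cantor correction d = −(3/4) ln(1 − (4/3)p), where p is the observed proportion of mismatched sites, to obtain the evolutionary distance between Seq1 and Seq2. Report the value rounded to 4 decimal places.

0.3505

The sequences differ at positions 10 (C/T), 11 (C/G), 12 (T/G), 15 (C/G), 16 (G/C), 17 (C/A), 24 (G/C).
p = 7/25 = 0.280000.
d = −0.75 · ln(1 − (4/3)·0.280000) = −0.75 · ln(0.626667) = −0.75 · (-0.467340) = 0.3505.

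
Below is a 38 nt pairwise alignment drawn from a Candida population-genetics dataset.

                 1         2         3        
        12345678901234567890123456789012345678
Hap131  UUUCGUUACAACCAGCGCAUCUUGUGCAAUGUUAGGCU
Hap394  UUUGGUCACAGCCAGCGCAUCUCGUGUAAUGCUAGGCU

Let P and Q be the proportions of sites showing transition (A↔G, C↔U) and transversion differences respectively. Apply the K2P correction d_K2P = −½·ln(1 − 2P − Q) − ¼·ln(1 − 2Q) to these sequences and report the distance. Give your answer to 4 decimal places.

Mismatches occur at site 4 (C↔G, transversion), site 7 (U↔C, transition), site 11 (A↔G, transition), site 23 (U↔C, transition), site 27 (C↔U, transition), site 32 (U↔C, transition).
Of the 6 differences, 5 transitions and 1 transversion over 38 sites: P = 5/38 = 0.131579, Q = 1/38 = 0.026316.
d = −0.5·ln(0.710526) − 0.25·ln(0.947368) = −0.5·(-0.341750) − 0.25·(-0.054068) = 0.1844.

0.1844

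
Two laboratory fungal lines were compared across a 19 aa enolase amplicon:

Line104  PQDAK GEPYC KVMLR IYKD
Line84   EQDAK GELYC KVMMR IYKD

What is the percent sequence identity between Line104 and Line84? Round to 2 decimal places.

84.21%

The sequences differ at positions 1 (P/E), 8 (P/L), 14 (L/M).
16 of the 19 sites match, so the percent identity is 16/19 × 100 = 84.21%.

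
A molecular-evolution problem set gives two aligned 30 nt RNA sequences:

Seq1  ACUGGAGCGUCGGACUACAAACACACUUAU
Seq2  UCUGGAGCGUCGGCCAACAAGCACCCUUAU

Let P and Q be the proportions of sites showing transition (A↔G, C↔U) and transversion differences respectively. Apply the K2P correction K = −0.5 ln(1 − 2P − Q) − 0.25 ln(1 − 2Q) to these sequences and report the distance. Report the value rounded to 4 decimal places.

The sequences differ at positions 1 (A/U, transversion), 14 (A/C, transversion), 16 (U/A, transversion), 21 (A/G, transition), 25 (A/C, transversion).
Of the 5 differences, 1 transition and 4 transversions over 30 sites: P = 1/30 = 0.033333, Q = 4/30 = 0.133333.
d = −0.5·ln(0.800001) − 0.25·ln(0.733334) = −0.5·(-0.223142) − 0.25·(-0.310154) = 0.1891.

0.1891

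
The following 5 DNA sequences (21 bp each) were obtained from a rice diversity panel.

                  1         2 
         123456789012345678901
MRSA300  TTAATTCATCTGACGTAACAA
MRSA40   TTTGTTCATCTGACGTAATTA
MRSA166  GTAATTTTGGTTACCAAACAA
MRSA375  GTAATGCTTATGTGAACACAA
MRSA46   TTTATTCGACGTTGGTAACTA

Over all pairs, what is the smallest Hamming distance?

4

Pairwise Hamming distances:
  MRSA300 vs MRSA40: 4
  MRSA300 vs MRSA166: 8
  MRSA300 vs MRSA375: 9
  MRSA300 vs MRSA46: 8
  MRSA40 vs MRSA166: 12
  MRSA40 vs MRSA375: 13
  MRSA40 vs MRSA46: 8
  MRSA166 vs MRSA375: 9
  MRSA166 vs MRSA46: 12
  MRSA375 vs MRSA46: 12
The smallest is 4, between MRSA300 and MRSA40.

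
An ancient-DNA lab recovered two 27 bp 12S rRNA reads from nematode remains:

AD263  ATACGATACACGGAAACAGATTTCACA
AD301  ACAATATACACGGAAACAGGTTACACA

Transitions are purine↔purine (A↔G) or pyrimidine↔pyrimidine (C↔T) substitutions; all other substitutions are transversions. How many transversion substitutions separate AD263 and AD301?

Differing sites — 2:T/C (Ti); 4:C/A (Tv); 5:G/T (Tv); 20:A/G (Ti); 23:T/A (Tv).
Of the 5 differences, 2 transitions and 3 transversions, so the answer is 3.

3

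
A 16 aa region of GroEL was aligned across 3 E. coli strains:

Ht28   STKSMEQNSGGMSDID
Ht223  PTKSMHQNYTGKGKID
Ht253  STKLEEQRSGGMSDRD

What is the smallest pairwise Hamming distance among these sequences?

Pairwise Hamming distances:
  Ht28 vs Ht223: 7
  Ht28 vs Ht253: 4
  Ht223 vs Ht253: 11
The smallest is 4, between Ht28 and Ht253.

4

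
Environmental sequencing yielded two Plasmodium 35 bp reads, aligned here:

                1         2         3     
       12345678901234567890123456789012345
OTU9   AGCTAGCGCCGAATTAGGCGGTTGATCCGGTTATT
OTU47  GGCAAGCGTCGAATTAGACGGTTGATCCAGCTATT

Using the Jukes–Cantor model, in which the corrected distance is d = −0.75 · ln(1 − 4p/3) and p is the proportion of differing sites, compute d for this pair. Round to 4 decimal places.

The sequences differ at positions 1 (A/G), 4 (T/A), 9 (C/T), 18 (G/A), 29 (G/A), 31 (T/C).
p = 6/35 = 0.171429.
d = −0.75 · ln(1 − (4/3)·0.171429) = −0.75 · ln(0.771428) = −0.75 · (-0.259512) = 0.1946.

0.1946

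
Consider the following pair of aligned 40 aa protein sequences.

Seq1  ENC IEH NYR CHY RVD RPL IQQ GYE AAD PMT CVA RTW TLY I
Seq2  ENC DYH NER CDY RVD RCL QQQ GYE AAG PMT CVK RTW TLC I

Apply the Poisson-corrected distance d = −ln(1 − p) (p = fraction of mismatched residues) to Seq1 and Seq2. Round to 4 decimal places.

0.2549

Differing sites — 4:I/D; 5:E/Y; 8:Y/E; 11:H/D; 17:P/C; 19:I/Q; 27:D/G; 33:A/K; 39:Y/C.
p = 9/40 = 0.225000.
d = −ln(1 − 0.225000) = −ln(0.775000) = 0.2549.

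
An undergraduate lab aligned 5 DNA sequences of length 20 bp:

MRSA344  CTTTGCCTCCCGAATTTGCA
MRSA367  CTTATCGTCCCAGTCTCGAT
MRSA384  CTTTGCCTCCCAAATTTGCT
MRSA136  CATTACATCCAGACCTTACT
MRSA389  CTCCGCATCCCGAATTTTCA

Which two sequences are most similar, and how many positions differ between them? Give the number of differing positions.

2

Pairwise Hamming distances:
  MRSA344 vs MRSA367: 10
  MRSA344 vs MRSA384: 2
  MRSA344 vs MRSA136: 8
  MRSA344 vs MRSA389: 4
  MRSA367 vs MRSA384: 8
  MRSA367 vs MRSA136: 11
  MRSA367 vs MRSA389: 12
  MRSA384 vs MRSA136: 8
  MRSA384 vs MRSA389: 6
  MRSA136 vs MRSA389: 9
The smallest is 2, between MRSA344 and MRSA384.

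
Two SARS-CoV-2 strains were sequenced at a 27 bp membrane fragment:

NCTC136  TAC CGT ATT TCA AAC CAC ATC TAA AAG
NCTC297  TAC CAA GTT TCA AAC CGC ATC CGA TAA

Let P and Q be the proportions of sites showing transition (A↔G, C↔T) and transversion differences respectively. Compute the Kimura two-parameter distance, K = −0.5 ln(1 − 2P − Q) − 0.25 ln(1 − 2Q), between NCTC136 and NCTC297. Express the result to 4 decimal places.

0.4055

The sequences differ at positions 5 (G/A, transition), 6 (T/A, transversion), 7 (A/G, transition), 17 (A/G, transition), 22 (T/C, transition), 23 (A/G, transition), 25 (A/T, transversion), 27 (G/A, transition).
Of the 8 differences, 6 transitions and 2 transversions over 27 sites: P = 6/27 = 0.222222, Q = 2/27 = 0.074074.
d = −0.5·ln(0.481482) − 0.25·ln(0.851852) = −0.5·(-0.730886) − 0.25·(-0.160342) = 0.4055.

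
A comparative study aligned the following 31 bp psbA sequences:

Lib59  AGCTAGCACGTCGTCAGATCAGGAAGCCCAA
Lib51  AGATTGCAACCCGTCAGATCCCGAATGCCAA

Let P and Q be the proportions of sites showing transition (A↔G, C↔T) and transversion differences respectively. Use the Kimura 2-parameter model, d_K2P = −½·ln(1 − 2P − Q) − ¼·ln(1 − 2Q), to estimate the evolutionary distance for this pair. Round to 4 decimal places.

0.3762

The sequences differ at positions 3 (C/A, transversion), 5 (A/T, transversion), 9 (C/A, transversion), 10 (G/C, transversion), 11 (T/C, transition), 21 (A/C, transversion), 22 (G/C, transversion), 26 (G/T, transversion), 27 (C/G, transversion).
Of the 9 differences, 1 transition and 8 transversions over 31 sites: P = 1/31 = 0.032258, Q = 8/31 = 0.258065.
d = −0.5·ln(0.677419) − 0.25·ln(0.483870) = −0.5·(-0.389465) − 0.25·(-0.725939) = 0.3762.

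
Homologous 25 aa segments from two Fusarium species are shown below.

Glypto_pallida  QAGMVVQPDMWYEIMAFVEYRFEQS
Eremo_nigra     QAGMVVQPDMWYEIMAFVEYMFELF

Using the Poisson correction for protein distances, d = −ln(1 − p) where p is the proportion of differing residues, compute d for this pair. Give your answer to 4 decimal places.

Differing sites — 21:R/M; 24:Q/L; 25:S/F.
p = 3/25 = 0.120000.
d = −ln(1 − 0.120000) = −ln(0.880000) = 0.1278.

0.1278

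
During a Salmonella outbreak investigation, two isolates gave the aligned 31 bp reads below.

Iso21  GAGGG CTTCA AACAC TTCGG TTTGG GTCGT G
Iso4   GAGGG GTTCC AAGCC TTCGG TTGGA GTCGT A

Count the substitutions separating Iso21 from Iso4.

7

Differing sites — 6:C/G; 10:A/C; 13:C/G; 14:A/C; 23:T/G; 25:G/A; 31:G/A.
That gives 7 mismatches out of 31 aligned sites, so the Hamming distance is 7.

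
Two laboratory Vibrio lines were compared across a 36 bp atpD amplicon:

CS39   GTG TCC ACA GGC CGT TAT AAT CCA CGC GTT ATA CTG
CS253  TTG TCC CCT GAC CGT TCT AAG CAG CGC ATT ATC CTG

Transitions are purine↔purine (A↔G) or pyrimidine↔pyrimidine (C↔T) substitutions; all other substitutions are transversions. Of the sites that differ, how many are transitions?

Differing sites — 1:G/T (Tv); 7:A/C (Tv); 9:A/T (Tv); 11:G/A (Ti); 17:A/C (Tv); 21:T/G (Tv); 23:C/A (Tv); 24:A/G (Ti); 28:G/A (Ti); 33:A/C (Tv).
Of the 10 differences, 3 transitions and 7 transversions, so the answer is 3.

3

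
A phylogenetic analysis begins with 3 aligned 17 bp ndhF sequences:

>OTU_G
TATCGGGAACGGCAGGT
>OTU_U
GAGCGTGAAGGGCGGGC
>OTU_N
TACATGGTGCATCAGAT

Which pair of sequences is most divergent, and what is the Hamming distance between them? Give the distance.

Pairwise Hamming distances:
  OTU_G vs OTU_U: 6
  OTU_G vs OTU_N: 8
  OTU_U vs OTU_N: 13
The largest is 13, between OTU_U and OTU_N.

13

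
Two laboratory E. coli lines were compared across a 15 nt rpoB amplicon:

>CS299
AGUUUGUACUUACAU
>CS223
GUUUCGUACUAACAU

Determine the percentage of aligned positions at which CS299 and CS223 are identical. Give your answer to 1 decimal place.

73.3%

Differing sites — 1:A/G; 2:G/U; 5:U/C; 11:U/A.
11 of the 15 sites match, so the percent identity is 11/15 × 100 = 73.3%.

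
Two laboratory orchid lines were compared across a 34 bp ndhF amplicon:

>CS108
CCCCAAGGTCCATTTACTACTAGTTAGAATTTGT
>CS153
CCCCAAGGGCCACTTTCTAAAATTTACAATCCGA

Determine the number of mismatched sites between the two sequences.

10

Differing sites — 9:T/G; 13:T/C; 16:A/T; 20:C/A; 21:T/A; 23:G/T; 27:G/C; 31:T/C; 32:T/C; 34:T/A.
That gives 10 mismatches out of 34 aligned sites, so the Hamming distance is 10.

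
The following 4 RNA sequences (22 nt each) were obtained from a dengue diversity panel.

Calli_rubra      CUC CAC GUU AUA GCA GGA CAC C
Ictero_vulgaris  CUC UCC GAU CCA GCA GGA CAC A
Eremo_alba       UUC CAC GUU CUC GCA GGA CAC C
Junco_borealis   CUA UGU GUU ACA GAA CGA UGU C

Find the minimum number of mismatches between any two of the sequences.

3

Pairwise Hamming distances:
  Calli_rubra vs Ictero_vulgaris: 6
  Calli_rubra vs Eremo_alba: 3
  Calli_rubra vs Junco_borealis: 10
  Ictero_vulgaris vs Eremo_alba: 7
  Ictero_vulgaris vs Junco_borealis: 11
  Eremo_alba vs Junco_borealis: 13
The smallest is 3, between Calli_rubra and Eremo_alba.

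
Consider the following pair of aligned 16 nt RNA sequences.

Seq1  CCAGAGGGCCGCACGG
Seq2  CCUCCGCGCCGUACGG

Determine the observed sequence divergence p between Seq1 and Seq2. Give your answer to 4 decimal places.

The sequences differ at positions 3 (A/U), 4 (G/C), 5 (A/C), 7 (G/C), 12 (C/U).
There are 5 differences over 16 sites, so p = 5/16 = 0.3125.

0.3125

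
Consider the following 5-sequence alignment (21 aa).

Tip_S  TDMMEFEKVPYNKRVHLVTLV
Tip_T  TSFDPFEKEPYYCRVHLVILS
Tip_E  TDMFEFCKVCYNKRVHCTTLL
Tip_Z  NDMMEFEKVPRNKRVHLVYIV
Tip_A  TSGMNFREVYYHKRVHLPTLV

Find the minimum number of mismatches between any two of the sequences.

Pairwise Hamming distances:
  Tip_S vs Tip_T: 9
  Tip_S vs Tip_E: 6
  Tip_S vs Tip_Z: 4
  Tip_S vs Tip_A: 8
  Tip_T vs Tip_E: 13
  Tip_T vs Tip_Z: 12
  Tip_T vs Tip_A: 12
  Tip_E vs Tip_Z: 10
  Tip_E vs Tip_A: 11
  Tip_Z vs Tip_A: 12
The smallest is 4, between Tip_S and Tip_Z.

4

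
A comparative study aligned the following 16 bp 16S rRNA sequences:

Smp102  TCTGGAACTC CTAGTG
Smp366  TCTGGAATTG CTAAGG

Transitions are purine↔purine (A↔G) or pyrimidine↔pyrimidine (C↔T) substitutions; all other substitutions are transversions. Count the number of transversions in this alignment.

The sequences differ at positions 8 (C/T, transition), 10 (C/G, transversion), 14 (G/A, transition), 15 (T/G, transversion).
Of the 4 differences, 2 transitions and 2 transversions, so the answer is 2.

2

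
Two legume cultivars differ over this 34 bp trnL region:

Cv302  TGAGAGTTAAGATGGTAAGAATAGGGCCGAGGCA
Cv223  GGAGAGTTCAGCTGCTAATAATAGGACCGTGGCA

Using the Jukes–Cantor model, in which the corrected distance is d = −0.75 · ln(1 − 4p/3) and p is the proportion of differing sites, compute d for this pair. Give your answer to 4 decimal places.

0.2407

Differing sites — 1:T/G; 9:A/C; 12:A/C; 15:G/C; 19:G/T; 26:G/A; 30:A/T.
p = 7/34 = 0.205882.
d = −0.75 · ln(1 − (4/3)·0.205882) = −0.75 · ln(0.725491) = −0.75 · (-0.320907) = 0.2407.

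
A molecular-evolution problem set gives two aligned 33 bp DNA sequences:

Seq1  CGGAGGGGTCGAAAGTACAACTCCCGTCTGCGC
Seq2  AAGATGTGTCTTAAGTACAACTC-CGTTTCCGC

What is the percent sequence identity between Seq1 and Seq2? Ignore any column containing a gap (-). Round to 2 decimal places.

Excluding the 1 gap column leaves 32 comparable sites.
Mismatches occur at site 1 (C/A), site 2 (G/A), site 5 (G/T), site 7 (G/T), site 11 (G/T), site 12 (A/T), site 28 (C/T), site 30 (G/C).
24 of the 32 comparable sites match, so the percent identity is 24/32 × 100 = 75.00%.

75.00%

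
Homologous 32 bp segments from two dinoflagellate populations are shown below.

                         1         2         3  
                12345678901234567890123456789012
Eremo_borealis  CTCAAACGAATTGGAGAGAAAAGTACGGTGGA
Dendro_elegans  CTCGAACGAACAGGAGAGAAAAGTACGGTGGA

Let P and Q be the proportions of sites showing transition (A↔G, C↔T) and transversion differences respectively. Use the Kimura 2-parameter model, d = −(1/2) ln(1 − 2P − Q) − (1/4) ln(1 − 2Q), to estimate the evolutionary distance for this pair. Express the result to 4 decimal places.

0.1011

The sequences differ at positions 4 (A/G, transition), 11 (T/C, transition), 12 (T/A, transversion).
Of the 3 differences, 2 transitions and 1 transversion over 32 sites: P = 2/32 = 0.062500, Q = 1/32 = 0.031250.
d = −0.5·ln(0.843750) − 0.25·ln(0.937500) = −0.5·(-0.169899) − 0.25·(-0.064539) = 0.1011.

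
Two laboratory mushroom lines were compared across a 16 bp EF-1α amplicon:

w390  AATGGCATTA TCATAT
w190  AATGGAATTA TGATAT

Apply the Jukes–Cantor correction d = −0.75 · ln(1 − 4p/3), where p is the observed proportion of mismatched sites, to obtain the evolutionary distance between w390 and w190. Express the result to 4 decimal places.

0.1367

Mismatches occur at site 6 (C/A), site 12 (C/G).
p = 2/16 = 0.125000.
d = −0.75 · ln(1 − (4/3)·0.125000) = −0.75 · ln(0.833333) = −0.75 · (-0.182322) = 0.1367.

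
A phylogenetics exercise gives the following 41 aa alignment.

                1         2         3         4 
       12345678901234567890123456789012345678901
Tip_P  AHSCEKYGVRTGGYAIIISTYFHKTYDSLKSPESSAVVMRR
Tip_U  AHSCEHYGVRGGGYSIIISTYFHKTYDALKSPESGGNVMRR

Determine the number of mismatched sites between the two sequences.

Mismatches occur at site 6 (K/H), site 11 (T/G), site 15 (A/S), site 28 (S/A), site 35 (S/G), site 36 (A/G), site 37 (V/N).
That gives 7 mismatches out of 41 aligned sites, so the Hamming distance is 7.

7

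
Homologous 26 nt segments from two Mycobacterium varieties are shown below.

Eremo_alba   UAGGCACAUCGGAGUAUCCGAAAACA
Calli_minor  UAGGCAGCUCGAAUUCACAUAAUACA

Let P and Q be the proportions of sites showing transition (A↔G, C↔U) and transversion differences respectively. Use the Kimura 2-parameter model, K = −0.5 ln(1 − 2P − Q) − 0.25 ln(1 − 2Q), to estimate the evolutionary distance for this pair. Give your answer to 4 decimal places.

Differing sites — 7:C/G (Tv); 8:A/C (Tv); 12:G/A (Ti); 14:G/U (Tv); 16:A/C (Tv); 17:U/A (Tv); 19:C/A (Tv); 20:G/U (Tv); 23:A/U (Tv).
Of the 9 differences, 1 transition and 8 transversions over 26 sites: P = 1/26 = 0.038462, Q = 8/26 = 0.307692.
d = −0.5·ln(0.615384) − 0.25·ln(0.384616) = −0.5·(-0.485509) − 0.25·(-0.955510) = 0.4816.

0.4816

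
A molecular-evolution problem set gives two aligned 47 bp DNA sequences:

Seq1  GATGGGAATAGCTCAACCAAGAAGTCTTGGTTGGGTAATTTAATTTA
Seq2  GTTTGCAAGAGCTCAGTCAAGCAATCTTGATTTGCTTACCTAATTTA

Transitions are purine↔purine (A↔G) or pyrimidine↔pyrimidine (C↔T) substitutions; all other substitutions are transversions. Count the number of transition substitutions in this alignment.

6

Mismatches occur at site 2 (A↔T, transversion), site 4 (G↔T, transversion), site 6 (G↔C, transversion), site 9 (T↔G, transversion), site 16 (A↔G, transition), site 17 (C↔T, transition), site 22 (A↔C, transversion), site 24 (G↔A, transition), site 30 (G↔A, transition), site 33 (G↔T, transversion), site 35 (G↔C, transversion), site 37 (A↔T, transversion), site 39 (T↔C, transition), site 40 (T↔C, transition).
Of the 14 differences, 6 transitions and 8 transversions, so the answer is 6.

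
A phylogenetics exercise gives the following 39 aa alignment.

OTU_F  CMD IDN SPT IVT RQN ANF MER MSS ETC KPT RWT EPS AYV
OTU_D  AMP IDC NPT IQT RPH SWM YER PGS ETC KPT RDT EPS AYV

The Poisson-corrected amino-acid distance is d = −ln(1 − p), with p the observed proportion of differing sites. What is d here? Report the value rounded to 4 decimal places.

Differing sites — 1:C/A; 3:D/P; 6:N/C; 7:S/N; 11:V/Q; 14:Q/P; 15:N/H; 16:A/S; 17:N/W; 18:F/M; 19:M/Y; 22:M/P; 23:S/G; 32:W/D.
p = 14/39 = 0.358974.
d = −ln(1 − 0.358974) = −ln(0.641026) = 0.4447.

0.4447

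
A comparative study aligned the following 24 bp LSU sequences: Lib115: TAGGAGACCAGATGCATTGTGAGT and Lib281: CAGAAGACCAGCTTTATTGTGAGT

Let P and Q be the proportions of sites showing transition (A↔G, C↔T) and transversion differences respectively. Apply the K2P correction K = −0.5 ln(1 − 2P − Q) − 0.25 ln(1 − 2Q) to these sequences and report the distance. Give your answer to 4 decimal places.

0.2483

Mismatches occur at site 1 (T↔C, transition), site 4 (G↔A, transition), site 12 (A↔C, transversion), site 14 (G↔T, transversion), site 15 (C↔T, transition).
Of the 5 differences, 3 transitions and 2 transversions over 24 sites: P = 3/24 = 0.125000, Q = 2/24 = 0.083333.
d = −0.5·ln(0.666667) − 0.25·ln(0.833334) = −0.5·(-0.405465) − 0.25·(-0.182321) = 0.2483.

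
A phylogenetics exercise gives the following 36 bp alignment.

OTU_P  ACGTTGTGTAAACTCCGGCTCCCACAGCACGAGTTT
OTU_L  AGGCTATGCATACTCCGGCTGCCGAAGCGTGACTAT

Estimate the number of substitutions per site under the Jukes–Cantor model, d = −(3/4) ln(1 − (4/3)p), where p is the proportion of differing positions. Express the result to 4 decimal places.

0.4408

Mismatches occur at site 2 (C→G), site 4 (T→C), site 6 (G→A), site 9 (T→C), site 11 (A→T), site 21 (C→G), site 24 (A→G), site 25 (C→A), site 29 (A→G), site 30 (C→T), site 33 (G→C), site 35 (T→A).
p = 12/36 = 0.333333.
d = −0.75 · ln(1 − (4/3)·0.333333) = −0.75 · ln(0.555556) = −0.75 · (-0.587786) = 0.4408.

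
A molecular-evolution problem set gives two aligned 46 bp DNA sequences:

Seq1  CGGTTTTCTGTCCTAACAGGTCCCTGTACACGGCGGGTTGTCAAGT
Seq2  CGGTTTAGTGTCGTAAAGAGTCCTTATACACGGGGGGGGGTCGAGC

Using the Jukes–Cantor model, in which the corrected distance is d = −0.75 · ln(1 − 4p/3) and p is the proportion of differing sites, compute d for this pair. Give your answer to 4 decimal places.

0.3547

Mismatches occur at site 7 (T→A), site 8 (C→G), site 13 (C→G), site 17 (C→A), site 18 (A→G), site 19 (G→A), site 24 (C→T), site 26 (G→A), site 34 (C→G), site 38 (T→G), site 39 (T→G), site 43 (A→G), site 46 (T→C).
p = 13/46 = 0.282609.
d = −0.75 · ln(1 − (4/3)·0.282609) = −0.75 · ln(0.623188) = −0.75 · (-0.472907) = 0.3547.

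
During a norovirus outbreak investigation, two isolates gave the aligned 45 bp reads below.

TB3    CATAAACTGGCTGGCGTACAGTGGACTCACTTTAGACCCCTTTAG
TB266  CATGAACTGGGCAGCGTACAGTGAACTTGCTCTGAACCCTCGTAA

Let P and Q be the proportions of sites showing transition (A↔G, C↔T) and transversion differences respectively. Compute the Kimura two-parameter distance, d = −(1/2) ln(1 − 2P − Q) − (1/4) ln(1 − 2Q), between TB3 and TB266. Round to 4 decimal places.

Differing sites — 4:A/G (Ti); 11:C/G (Tv); 12:T/C (Ti); 13:G/A (Ti); 24:G/A (Ti); 28:C/T (Ti); 29:A/G (Ti); 32:T/C (Ti); 34:A/G (Ti); 35:G/A (Ti); 40:C/T (Ti); 41:T/C (Ti); 42:T/G (Tv); 45:G/A (Ti).
Of the 14 differences, 12 transitions and 2 transversions over 45 sites: P = 12/45 = 0.266667, Q = 2/45 = 0.044444.
d = −0.5·ln(0.422222) − 0.25·ln(0.911112) = −0.5·(-0.862224) − 0.25·(-0.093089) = 0.4544.

0.4544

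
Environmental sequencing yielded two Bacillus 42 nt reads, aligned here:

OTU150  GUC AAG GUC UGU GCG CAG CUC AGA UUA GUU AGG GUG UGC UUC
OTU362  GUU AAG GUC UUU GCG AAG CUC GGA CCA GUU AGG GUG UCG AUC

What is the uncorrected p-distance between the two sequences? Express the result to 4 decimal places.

0.2143

Mismatches occur at site 3 (C↔U), site 11 (G↔U), site 16 (C↔A), site 22 (A↔G), site 25 (U↔C), site 26 (U↔C), site 38 (G↔C), site 39 (C↔G), site 40 (U↔A).
There are 9 differences over 42 sites, so p = 9/42 = 0.2143.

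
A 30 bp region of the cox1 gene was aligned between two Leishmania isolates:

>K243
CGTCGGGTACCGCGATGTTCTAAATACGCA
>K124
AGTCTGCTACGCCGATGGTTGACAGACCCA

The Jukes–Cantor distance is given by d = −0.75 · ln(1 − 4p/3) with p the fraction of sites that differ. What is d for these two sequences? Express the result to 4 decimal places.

0.5034

Mismatches occur at site 1 (C/A), site 5 (G/T), site 7 (G/C), site 11 (C/G), site 12 (G/C), site 18 (T/G), site 20 (C/T), site 21 (T/G), site 23 (A/C), site 25 (T/G), site 28 (G/C).
p = 11/30 = 0.366667.
d = −0.75 · ln(1 − (4/3)·0.366667) = −0.75 · ln(0.511111) = −0.75 · (-0.671168) = 0.5034.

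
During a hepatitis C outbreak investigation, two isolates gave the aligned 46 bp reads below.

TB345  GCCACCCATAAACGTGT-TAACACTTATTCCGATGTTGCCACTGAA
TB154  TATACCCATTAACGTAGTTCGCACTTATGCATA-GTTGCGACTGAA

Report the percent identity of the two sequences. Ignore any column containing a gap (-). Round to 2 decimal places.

Excluding the 2 gap columns leaves 44 comparable sites.
The sequences differ at positions 1 (G/T), 2 (C/A), 3 (C/T), 10 (A/T), 16 (G/A), 17 (T/G), 20 (A/C), 21 (A/G), 29 (T/G), 31 (C/A), 32 (G/T), 40 (C/G).
32 of the 44 comparable sites match, so the percent identity is 32/44 × 100 = 72.73%.

72.73%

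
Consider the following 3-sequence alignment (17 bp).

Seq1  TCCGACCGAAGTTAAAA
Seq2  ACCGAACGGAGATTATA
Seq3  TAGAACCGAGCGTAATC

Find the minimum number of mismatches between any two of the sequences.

Pairwise Hamming distances:
  Seq1 vs Seq2: 6
  Seq1 vs Seq3: 8
  Seq2 vs Seq3: 11
The smallest is 6, between Seq1 and Seq2.

6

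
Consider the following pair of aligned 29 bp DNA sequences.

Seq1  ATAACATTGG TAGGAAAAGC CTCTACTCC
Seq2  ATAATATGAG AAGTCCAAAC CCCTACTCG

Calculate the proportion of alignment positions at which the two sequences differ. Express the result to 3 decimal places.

Differing sites — 5:C/T; 8:T/G; 9:G/A; 11:T/A; 14:G/T; 15:A/C; 16:A/C; 19:G/A; 22:T/C; 29:C/G.
There are 10 differences over 29 sites, so p = 10/29 = 0.345.

0.345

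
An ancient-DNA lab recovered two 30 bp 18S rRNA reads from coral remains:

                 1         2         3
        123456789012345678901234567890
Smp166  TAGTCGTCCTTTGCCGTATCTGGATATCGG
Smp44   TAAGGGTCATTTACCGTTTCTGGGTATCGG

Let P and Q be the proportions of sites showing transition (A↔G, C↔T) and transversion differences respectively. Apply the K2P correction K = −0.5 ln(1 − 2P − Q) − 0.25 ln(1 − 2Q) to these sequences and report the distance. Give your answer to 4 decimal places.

0.2803

Mismatches occur at site 3 (G/A, transition), site 4 (T/G, transversion), site 5 (C/G, transversion), site 9 (C/A, transversion), site 13 (G/A, transition), site 18 (A/T, transversion), site 24 (A/G, transition).
Of the 7 differences, 3 transitions and 4 transversions over 30 sites: P = 3/30 = 0.100000, Q = 4/30 = 0.133333.
d = −0.5·ln(0.666667) − 0.25·ln(0.733334) = −0.5·(-0.405465) − 0.25·(-0.310154) = 0.2803.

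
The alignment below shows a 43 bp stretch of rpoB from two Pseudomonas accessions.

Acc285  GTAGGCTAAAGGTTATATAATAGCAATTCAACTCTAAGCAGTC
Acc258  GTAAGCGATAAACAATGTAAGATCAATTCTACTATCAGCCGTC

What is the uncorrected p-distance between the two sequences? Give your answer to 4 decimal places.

Differing sites — 4:G/A; 7:T/G; 9:A/T; 11:G/A; 12:G/A; 13:T/C; 14:T/A; 17:A/G; 21:T/G; 23:G/T; 30:A/T; 34:C/A; 36:A/C; 40:A/C.
There are 14 differences over 43 sites, so p = 14/43 = 0.3256.

0.3256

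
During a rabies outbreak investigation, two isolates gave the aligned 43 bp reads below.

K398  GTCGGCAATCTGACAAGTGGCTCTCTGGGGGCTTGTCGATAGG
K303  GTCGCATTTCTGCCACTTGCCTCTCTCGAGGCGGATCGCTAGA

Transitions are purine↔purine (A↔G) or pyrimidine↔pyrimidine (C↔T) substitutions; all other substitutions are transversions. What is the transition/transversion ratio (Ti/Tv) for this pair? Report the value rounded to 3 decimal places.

0.250

Mismatches occur at site 5 (G↔C, transversion), site 6 (C↔A, transversion), site 7 (A↔T, transversion), site 8 (A↔T, transversion), site 13 (A↔C, transversion), site 16 (A↔C, transversion), site 17 (G↔T, transversion), site 20 (G↔C, transversion), site 27 (G↔C, transversion), site 29 (G↔A, transition), site 33 (T↔G, transversion), site 34 (T↔G, transversion), site 35 (G↔A, transition), site 39 (A↔C, transversion), site 43 (G↔A, transition).
Of the 15 differences, 3 transitions and 12 transversions, so Ti/Tv = 3/12 = 0.250.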